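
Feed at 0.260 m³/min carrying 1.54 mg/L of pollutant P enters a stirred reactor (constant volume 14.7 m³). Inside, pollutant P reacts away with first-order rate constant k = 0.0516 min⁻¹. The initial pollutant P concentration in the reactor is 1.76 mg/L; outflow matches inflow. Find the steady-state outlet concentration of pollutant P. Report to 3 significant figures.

Species balance: V dC/dt = Q C_in − Q C − k V C.
At steady state: 0 = Q C_in − (Q + kV) C_ss, so C_ss = Q C_in/(Q + kV).
C_ss = 0.260·1.54/(0.260 + 0.0516·14.7) = 0.40040/1.0185 = 0.39312 mg/L.

0.393 mg/L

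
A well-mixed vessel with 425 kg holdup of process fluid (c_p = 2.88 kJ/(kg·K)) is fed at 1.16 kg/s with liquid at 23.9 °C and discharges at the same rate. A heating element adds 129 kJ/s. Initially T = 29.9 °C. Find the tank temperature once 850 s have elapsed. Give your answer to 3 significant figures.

59.3 °C

First-law balance (no shaft work): M c_p dT/dt = ṁ c_p (T_in − T) + 129.
Rearrange: dT/dt = (T_ss − T)/τ with τ = M/ṁ = 366.38 s and T_ss = T_in + Q̇/(ṁ c_p) = 62.514 °C.
T approaches T_ss exponentially: T(t) = T_ss + (T₀ − T_ss) e^(−t/τ).
T(850) = 62.514 + (-32.614)·e^(−850/366.38) = 62.514 + (-32.614)·0.098274 = 59.308 °C.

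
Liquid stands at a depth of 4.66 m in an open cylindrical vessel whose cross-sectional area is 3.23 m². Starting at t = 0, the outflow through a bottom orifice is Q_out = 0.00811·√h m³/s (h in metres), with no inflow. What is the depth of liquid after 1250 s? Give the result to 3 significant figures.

Unsteady balance on liquid volume: A dh/dt = −0.00811 √h.
This is separable: 2 d(√h)/dt = −0.00811/A, so √h = √h₀ − (0.00811/(2A)) t.
√h = √4.66 − 0.00811·1250/(2·3.23) = 2.1587 − 1.5693 = 0.58943.
h = 0.58943² = 0.34743 m.

0.347 m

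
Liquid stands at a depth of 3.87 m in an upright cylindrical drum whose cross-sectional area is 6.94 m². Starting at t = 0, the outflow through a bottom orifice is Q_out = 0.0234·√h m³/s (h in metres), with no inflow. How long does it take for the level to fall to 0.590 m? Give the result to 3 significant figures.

A dh/dt = −Q_out = −0.0234 √h.
∫ h^(−1/2) dh = −(0.0234/A) ∫ dt, giving 2√h = 2√h₀ − (0.0234/A) t.
t = 2A(√h₀ − √h)/0.0234 = 2·6.94·(√3.87 − √0.590)/0.0234
  = 13.880 × (1.9672 − 0.76811) / 0.0234 = 711.27 s.

711 s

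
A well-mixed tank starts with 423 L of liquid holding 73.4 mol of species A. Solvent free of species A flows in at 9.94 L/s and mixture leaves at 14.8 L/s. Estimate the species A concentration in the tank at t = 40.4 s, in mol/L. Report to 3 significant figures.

0.0484 mol/L

Let m(t) be the amount of species A. Volume: V(t) = V₀ + (Q_in − Q_out) t = 423 − 4.8600 t; V(40.4) = 226.66 L.
Solute balance: dm/dt = 0 − Q_out C = −Q_out m/V(t).
Separate: dm/m = −Q_out dt/V(t) ⇒ ln(m/m₀) = −(Q_out/(Q_in−Q_out)) ln(V/V₀).
m = m₀ (V₀/V)^(Q_out/(Q_in−Q_out)) = 73.4 × (423/226.66)^(-3.0453) = 10.978 mol.
C = m/V = 10.978/226.66 = 0.048433 mol/L.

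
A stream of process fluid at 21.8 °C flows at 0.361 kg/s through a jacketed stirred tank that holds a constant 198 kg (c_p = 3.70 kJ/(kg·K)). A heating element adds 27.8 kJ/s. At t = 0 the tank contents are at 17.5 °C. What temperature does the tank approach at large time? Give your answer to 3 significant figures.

42.6 °C

First-law balance (no shaft work): M c_p dT/dt = ṁ c_p (T_in − T) + 27.8.
At steady state dT/dt = 0 ⇒ T_ss = T_in + Q̇/(ṁ c_p) = 21.8 + 27.8/(0.361·3.70) = 42.613 °C.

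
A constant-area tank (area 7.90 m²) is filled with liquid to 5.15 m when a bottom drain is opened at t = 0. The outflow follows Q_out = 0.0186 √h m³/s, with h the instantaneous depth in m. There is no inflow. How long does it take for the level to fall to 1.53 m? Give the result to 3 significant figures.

877 s

A dh/dt = −Q_out = −0.0186 √h.
∫ h^(−1/2) dh = −(0.0186/A) ∫ dt, giving 2√h = 2√h₀ − (0.0186/A) t.
t = 2A(√h₀ − √h)/0.0186 = 2·7.90·(√5.15 − √1.53)/0.0186
  = 15.800 × (2.2694 − 1.2369) / 0.0186 = 877.01 s.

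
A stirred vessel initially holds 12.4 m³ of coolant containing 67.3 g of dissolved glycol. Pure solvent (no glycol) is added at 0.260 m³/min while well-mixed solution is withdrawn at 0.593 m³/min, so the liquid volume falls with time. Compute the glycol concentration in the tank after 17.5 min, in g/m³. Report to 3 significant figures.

Let m(t) be the amount of glycol. Volume: V(t) = V₀ + (Q_in − Q_out) t = 12.4 − 0.33300 t; V(17.5) = 6.5725 m³.
No glycol enters, so dm/dt = −Q_out · (m/V).
Separate: dm/m = −Q_out dt/V(t) ⇒ ln(m/m₀) = −(Q_out/(Q_in−Q_out)) ln(V/V₀).
m = m₀ (V₀/V)^(Q_out/(Q_in−Q_out)) = 67.3 × (12.4/6.5725)^(-1.7808) = 21.730 g.
C = m/V = 21.730/6.5725 = 3.3063 g/m³.

3.31 g/m³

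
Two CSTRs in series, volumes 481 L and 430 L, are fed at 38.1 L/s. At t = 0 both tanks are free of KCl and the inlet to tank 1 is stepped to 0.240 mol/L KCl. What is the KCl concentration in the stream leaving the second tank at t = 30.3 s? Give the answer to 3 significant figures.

0.173 mol/L

Time constants: τᵢ = Vᵢ/Q for each well-mixed tank.
τ₁ = 481/38.1 = 12.625 s; τ₂ = 430/38.1 = 11.286 s.
Tank 1: C₁ = C_in(1 − e^(−t/τ₁)). Tank 2 (τ₁ ≠ τ₂): C₂ = C_in[1 − (τ₁ e^(−t/τ₁) − τ₂ e^(−t/τ₂))/(τ₁ − τ₂)].
At t = 30.3: e^(−t/τ₁) = 0.090712, e^(−t/τ₂) = 0.068240.
C₂ = 0.240·[1 − (12.625·0.090712 − 11.286·0.068240)/(1.3386)] = 0.240·0.71982 = 0.17276 mol/L.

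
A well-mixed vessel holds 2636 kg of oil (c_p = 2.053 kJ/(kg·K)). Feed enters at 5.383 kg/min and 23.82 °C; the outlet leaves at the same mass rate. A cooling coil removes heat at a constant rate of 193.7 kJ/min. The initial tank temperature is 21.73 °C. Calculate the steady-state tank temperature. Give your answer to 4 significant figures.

M c_p dT/dt = ṁ c_p (T_in − T) − Q̇.
At steady state dT/dt = 0 ⇒ T_ss = T_in − Q̇/(ṁ c_p) = 23.82 − 193.7/(5.383·2.053) = 6.29265 °C.

6.293 °C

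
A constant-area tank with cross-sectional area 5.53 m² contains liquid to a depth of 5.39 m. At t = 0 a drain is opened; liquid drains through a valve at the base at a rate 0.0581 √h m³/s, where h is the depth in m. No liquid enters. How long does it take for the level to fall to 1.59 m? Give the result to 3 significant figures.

Volume balance on the tank: A dh/dt = −0.0581 √h.
This is separable: 2 d(√h)/dt = −0.0581/A, so √h = √h₀ − (0.0581/(2A)) t.
t = 2A(√h₀ − √h)/0.0581 = 2·5.53·(√5.39 − √1.59)/0.0581
  = 11.060 × (2.3216 − 1.2610) / 0.0581 = 201.91 s.

202 s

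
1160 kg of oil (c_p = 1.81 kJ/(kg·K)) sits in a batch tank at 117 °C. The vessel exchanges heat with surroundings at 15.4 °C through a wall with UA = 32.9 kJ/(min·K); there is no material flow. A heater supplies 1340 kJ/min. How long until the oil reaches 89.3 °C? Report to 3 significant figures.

M c_p dT/dt = −UA(T − T_amb) + Q̇.
τ = M c_p/UA = 63.818 min; T_ss = T_amb + Q̇/UA = 15.4 + 1340/32.9 = 56.129 °C.
T(t) = T_ss + (T₀ − T_ss)e^(−t/τ); set T = 89.3:
t = −τ ln[(T − T_ss)/(T₀ − T_ss)] = −63.818 · ln(0.54494) = 38.743 min.

38.7 min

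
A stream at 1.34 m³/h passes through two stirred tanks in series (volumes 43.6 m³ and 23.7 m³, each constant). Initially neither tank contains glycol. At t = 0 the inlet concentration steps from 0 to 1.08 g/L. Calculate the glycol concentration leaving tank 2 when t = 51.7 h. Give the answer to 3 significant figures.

Time constants: τᵢ = Vᵢ/Q for each well-mixed tank.
τ₁ = 43.6/1.34 = 32.537 h; τ₂ = 23.7/1.34 = 17.687 h.
Tank 1: C₁ = C_in(1 − e^(−t/τ₁)). Tank 2 (τ₁ ≠ τ₂): C₂ = C_in[1 − (τ₁ e^(−t/τ₁) − τ₂ e^(−t/τ₂))/(τ₁ − τ₂)].
At t = 51.7: e^(−t/τ₁) = 0.20414, e^(−t/τ₂) = 0.053766.
C₂ = 1.08·[1 − (32.537·0.20414 − 17.687·0.053766)/(14.851)] = 1.08·0.61677 = 0.66611 g/L.

0.666 g/L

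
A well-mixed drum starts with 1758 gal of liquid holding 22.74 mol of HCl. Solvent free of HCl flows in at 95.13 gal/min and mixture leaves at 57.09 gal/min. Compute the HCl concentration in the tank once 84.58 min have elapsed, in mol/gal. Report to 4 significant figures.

Let m(t) be the amount of HCl. Volume: V(t) = V₀ + (Q_in − Q_out) t = 1758 + 38.0400 t; V(84.58) = 4975.42 gal.
No HCl enters, so dm/dt = −Q_out · (m/V).
Separate: dm/m = −Q_out dt/V(t) ⇒ ln(m/m₀) = −(Q_out/(Q_in−Q_out)) ln(V/V₀).
m = m₀ (V₀/V)^(Q_out/(Q_in−Q_out)) = 22.74 × (1758/4975.42)^(1.50079) = 4.77219 mol.
C = m/V = 4.77219/4975.42 = 0.000959152 mol/gal.

0.0009592 mol/gal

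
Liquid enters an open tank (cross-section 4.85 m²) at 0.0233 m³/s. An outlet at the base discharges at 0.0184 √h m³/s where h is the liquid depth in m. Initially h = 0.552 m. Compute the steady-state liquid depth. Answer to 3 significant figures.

1.60 m

Level balance: A dh/dt = 0.0233 − 0.0184 √h. Setting dh/dt = 0:
Q_in = 0.0184 √h_ss ⇒ √h_ss = 0.0233/0.0184 = 1.2663.
h_ss = 1.2663² = 1.6035 m. (Since h₀ = 0.552 m < h_ss, the level will rise toward this value.)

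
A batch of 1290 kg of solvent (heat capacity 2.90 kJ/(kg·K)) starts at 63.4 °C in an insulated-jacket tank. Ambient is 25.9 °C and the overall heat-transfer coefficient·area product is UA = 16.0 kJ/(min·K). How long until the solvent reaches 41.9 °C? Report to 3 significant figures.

Heat balance on the well-mixed liquid: M c_p dT/dt = −UA(T − T_amb).
τ = M c_p/UA = 233.81 min; T_ss = T_amb = 25.900 °C.
T(t) = T_ss + (T₀ − T_ss)e^(−t/τ); set T = 41.9:
t = −τ ln[(T − T_ss)/(T₀ − T_ss)] = −233.81 · ln(0.42667) = 199.15 min.

199 min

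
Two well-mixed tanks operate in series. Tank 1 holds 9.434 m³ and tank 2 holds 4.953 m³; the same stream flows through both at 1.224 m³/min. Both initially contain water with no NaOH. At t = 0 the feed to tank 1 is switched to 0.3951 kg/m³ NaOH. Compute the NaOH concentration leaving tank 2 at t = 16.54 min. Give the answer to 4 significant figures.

0.3051 kg/m³

Time constants: τᵢ = Vᵢ/Q for each well-mixed tank.
τ₁ = 9.434/1.224 = 7.70752 min; τ₂ = 4.953/1.224 = 4.04657 min.
Solving the cascade with C₁(0)=C₂(0)=0 gives C₂(t) = C_in[1 − (τ₁ e^(−t/τ₁) − τ₂ e^(−t/τ₂))/(τ₁ − τ₂)].
At t = 16.54: e^(−t/τ₁) = 0.116956, e^(−t/τ₂) = 0.0167826.
C₂ = 0.3951·[1 − (7.70752·0.116956 − 4.04657·0.0167826)/(3.66095)] = 0.3951·0.772319 = 0.305143 kg/m³.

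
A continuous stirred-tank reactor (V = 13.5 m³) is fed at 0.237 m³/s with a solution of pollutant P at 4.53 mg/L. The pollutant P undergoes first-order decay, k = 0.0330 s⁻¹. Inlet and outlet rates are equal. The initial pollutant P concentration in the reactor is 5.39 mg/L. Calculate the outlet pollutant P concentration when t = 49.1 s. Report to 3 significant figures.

1.89 mg/L

Accumulation = in − out − consumed: V dC/dt = Q C_in − Q C − k V C.
dC/dt = (Q/V) C_in − (Q/V + k) C; effective rate a = Q/V + k = 0.017556 + 0.0330 = 0.050556 s⁻¹.
C_ss = Q C_in/(Q + kV) = 1.5731 mg/L; C(t) = C_ss + (C₀ − C_ss) e^(−a t).
C(49.1) = 1.5731 + (3.8169)·e^(−0.050556·49.1) = 1.5731 + (3.8169)·0.083553 = 1.8920 mg/L.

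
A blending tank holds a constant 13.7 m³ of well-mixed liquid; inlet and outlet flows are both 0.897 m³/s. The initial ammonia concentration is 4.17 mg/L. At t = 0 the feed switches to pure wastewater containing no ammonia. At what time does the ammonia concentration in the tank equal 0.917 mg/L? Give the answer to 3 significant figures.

23.1 s

Transient balance on the dissolved component: V dC/dt = Q(C_in − C), so τ = V/Q = 15.273 s.
C(t) = C_in + (C₀ − C_in) e^(−t/τ). Set C = 0.917 and solve for t:
e^(−t/τ) = (C − C_in)/(C₀ − C_in) = (0.917 − 0)/(4.17 − 0) = 0.21990
t = −τ ln(…) = 15.273 × 1.5146 = 23.132 s.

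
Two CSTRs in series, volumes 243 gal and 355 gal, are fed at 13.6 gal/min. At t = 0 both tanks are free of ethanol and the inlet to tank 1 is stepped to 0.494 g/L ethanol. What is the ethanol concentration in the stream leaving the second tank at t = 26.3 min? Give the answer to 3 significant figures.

0.168 g/L

Time constants: τᵢ = Vᵢ/Q for each well-mixed tank.
τ₁ = 243/13.6 = 17.868 min; τ₂ = 355/13.6 = 26.103 min.
Tank 1: C₁ = C_in(1 − e^(−t/τ₁)). Tank 2 (τ₁ ≠ τ₂): C₂ = C_in[1 − (τ₁ e^(−t/τ₁) − τ₂ e^(−t/τ₂))/(τ₁ − τ₂)].
At t = 26.3: e^(−t/τ₁) = 0.22948, e^(−t/τ₂) = 0.36511.
C₂ = 0.494·[1 − (17.868·0.22948 − 26.103·0.36511)/(-8.2353)] = 0.494·0.34062 = 0.16826 g/L.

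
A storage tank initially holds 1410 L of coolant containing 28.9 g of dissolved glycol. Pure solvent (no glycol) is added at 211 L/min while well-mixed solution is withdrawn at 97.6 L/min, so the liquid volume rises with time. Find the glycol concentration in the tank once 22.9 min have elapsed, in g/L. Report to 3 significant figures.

Let m(t) be the amount of glycol. Volume: V(t) = V₀ + (Q_in − Q_out) t = 1410 + 113.40 t; V(22.9) = 4006.9 L.
Solute balance: dm/dt = 0 − Q_out C = −Q_out m/V(t).
Separate: dm/m = −Q_out dt/V(t) ⇒ ln(m/m₀) = −(Q_out/(Q_in−Q_out)) ln(V/V₀).
m = m₀ (V₀/V)^(Q_out/(Q_in−Q_out)) = 28.9 × (1410/4006.9)^(0.86067) = 11.763 g.
C = m/V = 11.763/4006.9 = 0.0029357 g/L.

0.00294 g/L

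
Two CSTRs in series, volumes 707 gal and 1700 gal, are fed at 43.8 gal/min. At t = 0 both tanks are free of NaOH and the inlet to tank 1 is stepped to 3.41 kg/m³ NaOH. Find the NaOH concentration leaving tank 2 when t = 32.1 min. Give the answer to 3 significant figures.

Time constants: τᵢ = Vᵢ/Q for each well-mixed tank.
τ₁ = 707/43.8 = 16.142 min; τ₂ = 1700/43.8 = 38.813 min.
Tank 1: C₁ = C_in(1 − e^(−t/τ₁)). Tank 2 (τ₁ ≠ τ₂): C₂ = C_in[1 − (τ₁ e^(−t/τ₁) − τ₂ e^(−t/τ₂))/(τ₁ − τ₂)].
At t = 32.1: e^(−t/τ₁) = 0.13688, e^(−t/τ₂) = 0.43734.
C₂ = 3.41·[1 − (16.142·0.13688 − 38.813·0.43734)/(-22.671)] = 3.41·0.34874 = 1.1892 kg/m³.

1.19 kg/m³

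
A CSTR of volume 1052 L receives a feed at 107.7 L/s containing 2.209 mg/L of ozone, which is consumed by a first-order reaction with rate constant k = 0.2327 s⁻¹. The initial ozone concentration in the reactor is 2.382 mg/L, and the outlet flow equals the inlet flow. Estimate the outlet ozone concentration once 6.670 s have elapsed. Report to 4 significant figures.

V dC/dt = Q(C_in − C) − k V C.
This is linear with rate a = Q/V + k = 0.335076 s⁻¹.
C_ss = Q C_in/(Q + kV) = 0.674919 mg/L; C(t) = C_ss + (C₀ − C_ss) e^(−a t).
C(6.670) = 0.674919 + (1.70708)·e^(−0.335076·6.670) = 0.674919 + (1.70708)·0.106996 = 0.857571 mg/L.

0.8576 mg/L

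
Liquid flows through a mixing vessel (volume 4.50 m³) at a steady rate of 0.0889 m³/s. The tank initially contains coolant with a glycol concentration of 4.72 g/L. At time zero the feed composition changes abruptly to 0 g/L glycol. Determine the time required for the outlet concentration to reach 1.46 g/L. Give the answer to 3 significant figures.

59.4 s

Species balance: V dC/dt = Q(C_in − C) ⇒ τ = V/Q = 50.619 s.
C(t) = C_in + (C₀ − C_in) e^(−t/τ). Set C = 1.46 and solve for t:
e^(−t/τ) = (C − C_in)/(C₀ − C_in) = (1.46 − 0)/(4.72 − 0) = 0.30932
t = −τ ln(…) = 50.619 × 1.1734 = 59.395 s.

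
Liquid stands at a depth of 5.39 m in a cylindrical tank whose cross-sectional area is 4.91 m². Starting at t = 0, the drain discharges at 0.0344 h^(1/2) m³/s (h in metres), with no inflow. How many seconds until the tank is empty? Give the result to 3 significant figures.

With no inflow, A dh/dt = −0.0344 √h.
∫ h^(−1/2) dh = −(0.0344/A) ∫ dt, giving 2√h = 2√h₀ − (0.0344/A) t.
Tank is empty when √h = 0: t_empty = 2A√h₀/0.0344.
t_empty = 2·4.91·√5.39/0.0344 = 9.8200·2.3216/0.0344 = 662.75 s.

663 s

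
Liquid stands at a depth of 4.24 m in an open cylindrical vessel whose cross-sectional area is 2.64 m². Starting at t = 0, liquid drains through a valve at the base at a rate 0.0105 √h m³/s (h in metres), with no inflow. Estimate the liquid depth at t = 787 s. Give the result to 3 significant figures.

0.244 m

With no inflow, A dh/dt = −0.0105 √h.
∫ h^(−1/2) dh = −(0.0105/A) ∫ dt, giving 2√h = 2√h₀ − (0.0105/A) t.
√h = √4.24 − 0.0105·787/(2·2.64) = 2.0591 − 1.5651 = 0.49407.
h = 0.49407² = 0.24410 m.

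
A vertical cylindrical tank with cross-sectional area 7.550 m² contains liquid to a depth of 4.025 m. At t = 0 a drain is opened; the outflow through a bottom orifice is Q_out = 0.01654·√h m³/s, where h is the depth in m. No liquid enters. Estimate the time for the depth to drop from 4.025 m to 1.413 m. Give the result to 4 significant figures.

A dh/dt = −Q_out = −0.01654 √h.
∫ h^(−1/2) dh = −(0.01654/A) ∫ dt, giving 2√h = 2√h₀ − (0.01654/A) t.
t = 2A(√h₀ − √h)/0.01654 = 2·7.550·(√4.025 − √1.413)/0.01654
  = 15.1000 × (2.00624 − 1.18870) / 0.01654 = 746.367 s.

746.4 s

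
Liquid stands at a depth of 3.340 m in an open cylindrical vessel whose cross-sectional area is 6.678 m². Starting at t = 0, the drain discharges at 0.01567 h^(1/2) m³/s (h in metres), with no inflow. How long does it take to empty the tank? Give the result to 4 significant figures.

1558 s

Volume balance on the tank: A dh/dt = −0.01567 √h.
∫ h^(−1/2) dh = −(0.01567/A) ∫ dt, giving 2√h = 2√h₀ − (0.01567/A) t.
Tank is empty when √h = 0: t_empty = 2A√h₀/0.01567.
t_empty = 2·6.678·√3.340/0.01567 = 13.3560·1.82757/0.01567 = 1557.69 s.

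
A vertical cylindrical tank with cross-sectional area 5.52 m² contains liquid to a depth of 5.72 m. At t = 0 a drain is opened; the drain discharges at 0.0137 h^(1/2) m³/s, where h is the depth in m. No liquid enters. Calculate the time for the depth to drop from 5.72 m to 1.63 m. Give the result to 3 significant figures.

A dh/dt = −Q_out = −0.0137 √h.
∫ h^(−1/2) dh = −(0.0137/A) ∫ dt, giving 2√h = 2√h₀ − (0.0137/A) t.
t = 2A(√h₀ − √h)/0.0137 = 2·5.52·(√5.72 − √1.63)/0.0137
  = 11.040 × (2.3917 − 1.2767) / 0.0137 = 898.46 s.

898 s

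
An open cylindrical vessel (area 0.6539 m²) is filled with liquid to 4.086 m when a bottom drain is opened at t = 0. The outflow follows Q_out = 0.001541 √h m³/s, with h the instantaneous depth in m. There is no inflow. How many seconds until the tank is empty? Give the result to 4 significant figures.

With no inflow, A dh/dt = −0.001541 √h.
∫ h^(−1/2) dh = −(0.001541/A) ∫ dt, giving 2√h = 2√h₀ − (0.001541/A) t.
Set h = 0: 2√h₀ = (0.001541/A) t_empty ⇒ t_empty = 2A√h₀/0.001541.
t_empty = 2·0.6539·√4.086/0.001541 = 1.30780·2.02139/0.001541 = 1715.49 s.

1715 s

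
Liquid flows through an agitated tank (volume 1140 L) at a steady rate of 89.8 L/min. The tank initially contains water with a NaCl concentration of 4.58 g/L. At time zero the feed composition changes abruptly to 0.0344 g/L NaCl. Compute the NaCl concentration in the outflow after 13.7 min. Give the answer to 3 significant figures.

1.58 g/L

Unsteady species balance (constant V, well mixed): V dC/dt = Q(C_in − C).
So dC/dt = (C_in − C)/τ with τ = V/Q = 1140/89.8 = 12.695 min.
This is linear first-order; C(t) = C_in + (C₀ − C_in) e^(−t/τ).
C(13.7) = 0.0344 + (4.58 − 0.0344)·e^(−13.7/12.695) = 0.0344 + (4.5456)·0.33988 = 1.5793 g/L.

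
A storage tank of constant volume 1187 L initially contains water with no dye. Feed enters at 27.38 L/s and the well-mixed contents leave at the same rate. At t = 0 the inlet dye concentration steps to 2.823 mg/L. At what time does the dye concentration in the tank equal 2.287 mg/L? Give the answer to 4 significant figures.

Species balance on the tank: V dC/dt = Q(C_in − C), so τ = V/Q = 43.3528 s.
C(t) = C_in + (C₀ − C_in) e^(−t/τ). Set C = 2.287 and solve for t:
e^(−t/τ) = (C − C_in)/(C₀ − C_in) = (2.287 − 2.823)/(0 − 2.823) = 0.189869
t = −τ ln(…) = 43.3528 × 1.66142 = 72.0273 s.

72.03 s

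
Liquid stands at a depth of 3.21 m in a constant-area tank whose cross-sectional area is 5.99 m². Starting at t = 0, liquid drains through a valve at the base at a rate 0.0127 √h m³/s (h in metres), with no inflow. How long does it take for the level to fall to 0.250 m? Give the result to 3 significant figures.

1220 s

Mass balance (ρ constant): A dh/dt = −0.0127 √h.
∫ h^(−1/2) dh = −(0.0127/A) ∫ dt, giving 2√h = 2√h₀ − (0.0127/A) t.
t = 2A(√h₀ − √h)/0.0127 = 2·5.99·(√3.21 − √0.250)/0.0127
  = 11.980 × (1.7916 − 0.50000) / 0.0127 = 1218.4 s.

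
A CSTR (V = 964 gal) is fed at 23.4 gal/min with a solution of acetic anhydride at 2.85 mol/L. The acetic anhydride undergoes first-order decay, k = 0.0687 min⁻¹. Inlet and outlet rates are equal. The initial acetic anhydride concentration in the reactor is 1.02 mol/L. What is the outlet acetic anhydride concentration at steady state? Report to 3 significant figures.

0.744 mol/L

Species balance: V dC/dt = Q C_in − Q C − k V C.
At steady state: 0 = Q C_in − (Q + kV) C_ss, so C_ss = Q C_in/(Q + kV).
C_ss = 23.4·2.85/(23.4 + 0.0687·964) = 66.690/89.627 = 0.74409 mol/L.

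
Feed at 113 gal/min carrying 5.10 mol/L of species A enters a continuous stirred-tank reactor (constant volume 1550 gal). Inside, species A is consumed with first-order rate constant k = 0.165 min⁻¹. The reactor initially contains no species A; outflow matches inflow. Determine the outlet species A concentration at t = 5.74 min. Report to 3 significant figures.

1.16 mol/L

V dC/dt = Q(C_in − C) − k V C.
This is linear with rate a = Q/V + k = 0.23790 min⁻¹.
C_ss = Q C_in/(Q + kV) = 1.5628 mol/L; C(t) = C_ss + (C₀ − C_ss) e^(−a t).
C(5.74) = 1.5628 + (-1.5628)·e^(−0.23790·5.74) = 1.5628 + (-1.5628)·0.25524 = 1.1640 mol/L.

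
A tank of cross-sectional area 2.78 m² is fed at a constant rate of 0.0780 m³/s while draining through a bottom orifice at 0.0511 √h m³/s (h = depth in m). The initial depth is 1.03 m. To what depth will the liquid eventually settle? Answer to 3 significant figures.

A dh/dt = Q_in − 0.0511 √h. Steady state requires inflow = outflow:
Q_in = 0.0511 √h_ss ⇒ √h_ss = 0.0780/0.0511 = 1.5264.
h_ss = 1.5264² = 2.3300 m. (Since h₀ = 1.03 m < h_ss, the level will rise toward this value.)

2.33 m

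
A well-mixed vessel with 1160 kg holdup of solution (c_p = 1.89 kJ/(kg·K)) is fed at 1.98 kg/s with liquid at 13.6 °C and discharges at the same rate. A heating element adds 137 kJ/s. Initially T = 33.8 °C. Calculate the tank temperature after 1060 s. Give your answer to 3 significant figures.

M c_p dT/dt = ṁ c_p (T_in − T) + Q̇.
Rearrange: dT/dt = (T_ss − T)/τ with τ = M/ṁ = 585.86 s and T_ss = T_in + Q̇/(ṁ c_p) = 50.209 °C.
T approaches T_ss exponentially: T(t) = T_ss + (T₀ − T_ss) e^(−t/τ).
T(1060) = 50.209 + (-16.409)·e^(−1060/585.86) = 50.209 + (-16.409)·0.16377 = 47.522 °C.

47.5 °C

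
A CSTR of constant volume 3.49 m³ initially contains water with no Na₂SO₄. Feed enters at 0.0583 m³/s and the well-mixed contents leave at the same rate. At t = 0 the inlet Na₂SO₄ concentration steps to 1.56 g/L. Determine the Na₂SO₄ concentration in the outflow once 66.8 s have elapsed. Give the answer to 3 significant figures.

Species balance on the tank: V dC/dt = Q(C_in − C).
Rewrite as dC/dt + C/τ = C_in/τ, τ = V/Q = 59.863 s.
This is linear first-order; C(t) = C_in + (C₀ − C_in) e^(−t/τ).
C(66.8) = 1.56 + (0 − 1.56)·e^(−66.8/59.863) = 1.56 + (-1.5600)·0.32763 = 1.0489 g/L.

1.05 g/L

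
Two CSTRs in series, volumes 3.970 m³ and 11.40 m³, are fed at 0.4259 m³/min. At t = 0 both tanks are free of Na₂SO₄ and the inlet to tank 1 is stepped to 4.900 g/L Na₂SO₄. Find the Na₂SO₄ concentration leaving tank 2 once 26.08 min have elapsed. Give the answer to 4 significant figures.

Species balance on tank i: dCᵢ/dt = (Cᵢ₋₁ − Cᵢ)/τᵢ with τᵢ = Vᵢ/Q.
τ₁ = 3.970/0.4259 = 9.32144 min; τ₂ = 11.40/0.4259 = 26.7668 min.
Solving the cascade with C₁(0)=C₂(0)=0 gives C₂(t) = C_in[1 − (τ₁ e^(−t/τ₁) − τ₂ e^(−t/τ₂))/(τ₁ − τ₂)].
At t = 26.08: e^(−t/τ₁) = 0.0609408, e^(−t/τ₂) = 0.377442.
C₂ = 4.900·[1 − (9.32144·0.0609408 − 26.7668·0.377442)/(-17.4454)] = 4.900·0.453446 = 2.22188 g/L.

2.222 g/L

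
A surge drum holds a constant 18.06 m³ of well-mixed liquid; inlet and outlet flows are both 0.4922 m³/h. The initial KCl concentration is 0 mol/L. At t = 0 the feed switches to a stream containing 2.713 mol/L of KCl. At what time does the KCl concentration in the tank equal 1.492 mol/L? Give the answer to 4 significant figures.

Accumulation = in − out for the solute gives V dC/dt = Q(C_in − C), so τ = V/Q = 36.6924 h.
C(t) = C_in + (C₀ − C_in) e^(−t/τ). Set C = 1.492 and solve for t:
e^(−t/τ) = (C − C_in)/(C₀ − C_in) = (1.492 − 2.713)/(0 − 2.713) = 0.450055
t = −τ ln(…) = 36.6924 × 0.798385 = 29.2947 h.

29.29 h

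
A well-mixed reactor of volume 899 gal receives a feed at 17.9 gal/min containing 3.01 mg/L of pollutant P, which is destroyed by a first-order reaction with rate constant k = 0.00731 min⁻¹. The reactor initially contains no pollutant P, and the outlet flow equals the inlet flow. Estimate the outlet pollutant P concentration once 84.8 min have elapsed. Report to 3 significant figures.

1.98 mg/L

Species balance: V dC/dt = Q C_in − Q C − k V C.
dC/dt = (Q/V) C_in − (Q/V + k) C; effective rate a = Q/V + k = 0.019911 + 0.00731 = 0.027221 min⁻¹.
C_ss = Q C_in/(Q + kV) = 2.2017 mg/L; C(t) = C_ss + (C₀ − C_ss) e^(−a t).
C(84.8) = 2.2017 + (-2.2017)·e^(−0.027221·84.8) = 2.2017 + (-2.2017)·0.099426 = 1.9828 mg/L.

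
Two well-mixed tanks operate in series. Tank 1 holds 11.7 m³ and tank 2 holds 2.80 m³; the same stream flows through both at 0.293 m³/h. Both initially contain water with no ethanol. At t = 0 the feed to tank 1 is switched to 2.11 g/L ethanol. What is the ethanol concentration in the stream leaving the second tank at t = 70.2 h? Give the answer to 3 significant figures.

Each tank obeys Vᵢ dCᵢ/dt = Q(Cᵢ₋₁ − Cᵢ), so τᵢ = Vᵢ/Q.
τ₁ = 11.7/0.293 = 39.932 h; τ₂ = 2.80/0.293 = 9.5563 h.
Solving the cascade with C₁(0)=C₂(0)=0 gives C₂(t) = C_in[1 − (τ₁ e^(−t/τ₁) − τ₂ e^(−t/τ₂))/(τ₁ − τ₂)].
At t = 70.2: e^(−t/τ₁) = 0.17239, e^(−t/τ₂) = 0.00064521.
C₂ = 2.11·[1 − (39.932·0.17239 − 9.5563·0.00064521)/(30.375)] = 2.11·0.77358 = 1.6323 g/L.

1.63 g/L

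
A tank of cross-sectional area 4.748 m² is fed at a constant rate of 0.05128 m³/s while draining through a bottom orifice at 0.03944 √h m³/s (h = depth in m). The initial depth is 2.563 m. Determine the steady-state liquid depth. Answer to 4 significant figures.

A dh/dt = Q_in − 0.03944 √h. Steady state requires inflow = outflow:
Q_in = 0.03944 √h_ss ⇒ √h_ss = 0.05128/0.03944 = 1.30020.
h_ss = 1.30020² = 1.69053 m. (Since h₀ = 2.563 m > h_ss, the level will fall toward this value.)

1.691 m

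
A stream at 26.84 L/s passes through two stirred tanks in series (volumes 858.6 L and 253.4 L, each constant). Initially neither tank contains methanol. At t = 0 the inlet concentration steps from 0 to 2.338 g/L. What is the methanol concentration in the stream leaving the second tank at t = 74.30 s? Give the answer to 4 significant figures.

2.013 g/L

Time constants: τᵢ = Vᵢ/Q for each well-mixed tank.
τ₁ = 858.6/26.84 = 31.9896 s; τ₂ = 253.4/26.84 = 9.44113 s.
Solving the cascade with C₁(0)=C₂(0)=0 gives C₂(t) = C_in[1 − (τ₁ e^(−t/τ₁) − τ₂ e^(−t/τ₂))/(τ₁ − τ₂)].
At t = 74.30: e^(−t/τ₁) = 0.0980153, e^(−t/τ₂) = 0.000382104.
C₂ = 2.338·[1 − (31.9896·0.0980153 − 9.44113·0.000382104)/(22.5484)] = 2.338·0.861105 = 2.01326 g/L.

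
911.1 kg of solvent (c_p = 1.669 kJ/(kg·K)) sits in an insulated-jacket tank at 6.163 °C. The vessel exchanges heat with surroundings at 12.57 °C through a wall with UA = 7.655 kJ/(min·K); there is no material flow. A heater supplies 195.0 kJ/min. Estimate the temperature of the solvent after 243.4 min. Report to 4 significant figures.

28.68 °C

M c_p dT/dt = −UA(T − T_amb) + Q̇.
dT/dt = (T_ss − T)/τ with T_ss = T_amb + Q̇/UA = 12.57 + 195.0/7.655 = 38.0435 °C, τ = M c_p/UA = 911.1·1.669/7.655 = 198.645 min.
Solution: T(t) = T_ss + (T₀ − T_ss) e^(−t/τ).
T(243.4) = 38.0435 + (-31.8805)·0.293669 = 28.6812 °C.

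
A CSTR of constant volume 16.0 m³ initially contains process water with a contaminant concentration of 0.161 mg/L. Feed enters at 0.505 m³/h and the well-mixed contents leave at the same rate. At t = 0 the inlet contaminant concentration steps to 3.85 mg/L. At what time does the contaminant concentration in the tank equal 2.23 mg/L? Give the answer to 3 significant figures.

26.1 h

Species balance: V dC/dt = Q(C_in − C) ⇒ τ = V/Q = 31.683 h.
C(t) = C_in + (C₀ − C_in) e^(−t/τ). Set C = 2.23 and solve for t:
e^(−t/τ) = (C − C_in)/(C₀ − C_in) = (2.23 − 3.85)/(0.161 − 3.85) = 0.43914
t = −τ ln(…) = 31.683 × 0.82293 = 26.073 h.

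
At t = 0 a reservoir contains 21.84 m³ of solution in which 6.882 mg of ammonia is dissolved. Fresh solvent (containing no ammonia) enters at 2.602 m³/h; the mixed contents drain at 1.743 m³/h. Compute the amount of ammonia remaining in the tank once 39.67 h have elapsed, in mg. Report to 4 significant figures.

Total volume: dV/dt = Q_in − Q_out = 0.859000 m³/h, so V(t) = 21.84 + 0.859000 t and V(39.67) = 55.9165 m³.
Solute balance: dm/dt = 0 − Q_out C = −Q_out m/V(t).
Separate: dm/m = −Q_out dt/V(t) ⇒ ln(m/m₀) = −(Q_out/(Q_in−Q_out)) ln(V/V₀).
m = m₀ (V₀/V)^(Q_out/(Q_in−Q_out)) = 6.882 × (21.84/55.9165)^(2.02910) = 1.02154 mg.

1.022 mg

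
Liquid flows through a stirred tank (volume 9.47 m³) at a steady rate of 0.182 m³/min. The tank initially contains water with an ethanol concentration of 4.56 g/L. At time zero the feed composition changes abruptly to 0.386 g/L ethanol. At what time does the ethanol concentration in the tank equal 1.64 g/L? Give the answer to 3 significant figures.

62.6 min

Species balance: V dC/dt = Q(C_in − C) ⇒ τ = V/Q = 52.033 min.
C(t) = C_in + (C₀ − C_in) e^(−t/τ). Set C = 1.64 and solve for t:
e^(−t/τ) = (C − C_in)/(C₀ − C_in) = (1.64 − 0.386)/(4.56 − 0.386) = 0.30043
t = −τ ln(…) = 52.033 × 1.2025 = 62.572 min.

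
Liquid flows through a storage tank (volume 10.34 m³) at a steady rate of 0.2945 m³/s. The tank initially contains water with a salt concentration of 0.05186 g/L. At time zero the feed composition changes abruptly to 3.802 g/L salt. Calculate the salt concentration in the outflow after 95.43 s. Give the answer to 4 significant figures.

3.554 g/L

Transient balance on the dissolved component: V dC/dt = Q(C_in − C).
Rewrite as dC/dt + C/τ = C_in/τ, τ = V/Q = 35.1104 s.
Integrating: C(t) = C_in + (C₀ − C_in) e^(−t/τ).
C(95.43) = 3.802 + (0.05186 − 3.802)·e^(−95.43/35.1104) = 3.802 + (-3.75014)·0.0660065 = 3.55447 g/L.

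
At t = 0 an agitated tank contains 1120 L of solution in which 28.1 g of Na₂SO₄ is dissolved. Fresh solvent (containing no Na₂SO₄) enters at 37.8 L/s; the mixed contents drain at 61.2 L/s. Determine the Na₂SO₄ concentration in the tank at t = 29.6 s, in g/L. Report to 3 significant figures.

0.00529 g/L

Let m(t) be the amount of Na₂SO₄. Volume: V(t) = V₀ + (Q_in − Q_out) t = 1120 − 23.400 t; V(29.6) = 427.36 L.
Species balance (pure solvent in): dm/dt = −Q_out · m/V(t).
Separate: dm/m = −Q_out dt/V(t) ⇒ ln(m/m₀) = −(Q_out/(Q_in−Q_out)) ln(V/V₀).
m = m₀ (V₀/V)^(Q_out/(Q_in−Q_out)) = 28.1 × (1120/427.36)^(-2.6154) = 2.2613 g.
C = m/V = 2.2613/427.36 = 0.0052914 g/L.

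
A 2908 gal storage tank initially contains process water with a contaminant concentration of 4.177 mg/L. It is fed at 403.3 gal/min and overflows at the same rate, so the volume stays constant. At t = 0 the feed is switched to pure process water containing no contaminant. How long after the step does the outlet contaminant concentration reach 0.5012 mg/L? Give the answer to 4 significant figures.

Species balance on the tank: V dC/dt = Q(C_in − C), so τ = V/Q = 7.21051 min.
C(t) = C_in + (C₀ − C_in) e^(−t/τ). Set C = 0.5012 and solve for t:
e^(−t/τ) = (C − C_in)/(C₀ − C_in) = (0.5012 − 0)/(4.177 − 0) = 0.119990
t = −τ ln(…) = 7.21051 × 2.12034 = 15.2888 min.

15.29 min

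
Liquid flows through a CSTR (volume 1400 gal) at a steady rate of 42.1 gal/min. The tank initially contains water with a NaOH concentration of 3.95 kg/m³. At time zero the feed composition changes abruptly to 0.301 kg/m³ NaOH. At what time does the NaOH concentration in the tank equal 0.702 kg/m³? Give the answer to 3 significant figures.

73.4 min

Species balance: V dC/dt = Q(C_in − C) ⇒ τ = V/Q = 33.254 min.
C(t) = C_in + (C₀ − C_in) e^(−t/τ). Set C = 0.702 and solve for t:
e^(−t/τ) = (C − C_in)/(C₀ − C_in) = (0.702 − 0.301)/(3.95 − 0.301) = 0.10989
t = −τ ln(…) = 33.254 × 2.2082 = 73.433 min.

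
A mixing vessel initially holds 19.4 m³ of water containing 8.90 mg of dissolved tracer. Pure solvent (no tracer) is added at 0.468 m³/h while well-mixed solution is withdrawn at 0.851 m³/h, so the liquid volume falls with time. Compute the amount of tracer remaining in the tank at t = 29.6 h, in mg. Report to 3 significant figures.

Total volume: dV/dt = Q_in − Q_out = -0.38300 m³/h, so V(t) = 19.4 − 0.38300 t and V(29.6) = 8.0632 m³.
Solute balance: dm/dt = 0 − Q_out C = −Q_out m/V(t).
dm/m = −Q_out dt/(V₀ − 0.38300 t); integrating gives ln(m/m₀) = −(Q_out/(Q_in−Q_out)) ln(V/V₀).
m = m₀ (V₀/V)^(Q_out/(Q_in−Q_out)) = 8.90 × (19.4/8.0632)^(-2.2219) = 1.2653 mg.

1.27 mg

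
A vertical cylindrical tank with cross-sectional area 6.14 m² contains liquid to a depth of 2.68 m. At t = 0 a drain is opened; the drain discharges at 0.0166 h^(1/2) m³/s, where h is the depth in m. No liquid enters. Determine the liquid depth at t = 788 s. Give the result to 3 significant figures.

0.327 m

Unsteady balance on liquid volume: A dh/dt = −0.0166 √h.
This is separable: 2 d(√h)/dt = −0.0166/A, so √h = √h₀ − (0.0166/(2A)) t.
√h = √2.68 − 0.0166·788/(2·6.14) = 1.6371 − 1.0652 = 0.57186.
h = 0.57186² = 0.32702 m.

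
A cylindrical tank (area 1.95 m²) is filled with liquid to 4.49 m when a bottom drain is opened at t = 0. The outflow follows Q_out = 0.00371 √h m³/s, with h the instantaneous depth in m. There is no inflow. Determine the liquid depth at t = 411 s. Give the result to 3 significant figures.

2.99 m

With no inflow, A dh/dt = −0.00371 √h.
This is separable: 2 d(√h)/dt = −0.00371/A, so √h = √h₀ − (0.00371/(2A)) t.
√h = √4.49 − 0.00371·411/(2·1.95) = 2.1190 − 0.39098 = 1.7280.
h = 1.7280² = 2.9859 m.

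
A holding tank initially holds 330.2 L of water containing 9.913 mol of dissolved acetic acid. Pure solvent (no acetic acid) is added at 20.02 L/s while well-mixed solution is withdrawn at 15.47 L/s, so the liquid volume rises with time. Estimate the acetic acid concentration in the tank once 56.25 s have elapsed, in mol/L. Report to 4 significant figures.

Total volume: dV/dt = Q_in − Q_out = 4.55000 L/s, so V(t) = 330.2 + 4.55000 t and V(56.25) = 586.137 L.
No acetic acid enters, so dm/dt = −Q_out · (m/V).
Separate: dm/m = −Q_out dt/V(t) ⇒ ln(m/m₀) = −(Q_out/(Q_in−Q_out)) ln(V/V₀).
m = m₀ (V₀/V)^(Q_out/(Q_in−Q_out)) = 9.913 × (330.2/586.137)^(3.40000) = 1.40880 mol.
C = m/V = 1.40880/586.137 = 0.00240353 mol/L.

0.002404 mol/L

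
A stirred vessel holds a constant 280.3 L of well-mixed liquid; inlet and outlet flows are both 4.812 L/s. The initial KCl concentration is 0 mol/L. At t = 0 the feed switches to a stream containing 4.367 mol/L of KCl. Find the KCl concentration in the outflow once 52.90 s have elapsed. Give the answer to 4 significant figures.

2.606 mol/L

Accumulation = in − out for the solute gives V dC/dt = Q(C_in − C).
Rewrite as dC/dt + C/τ = C_in/τ, τ = V/Q = 58.2502 s.
Solution: C(t) = C_in + (C₀ − C_in) e^(−t/τ).
C(52.90) = 4.367 + (0 − 4.367)·e^(−52.90/58.2502) = 4.367 + (-4.36700)·0.403269 = 2.60592 mol/L.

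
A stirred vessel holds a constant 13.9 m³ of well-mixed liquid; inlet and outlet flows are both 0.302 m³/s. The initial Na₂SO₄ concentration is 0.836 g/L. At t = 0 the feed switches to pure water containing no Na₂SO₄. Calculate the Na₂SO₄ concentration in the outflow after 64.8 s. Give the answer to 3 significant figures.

Unsteady species balance (constant V, well mixed): V dC/dt = Q(C_in − C).
So dC/dt = (C_in − C)/τ with τ = V/Q = 13.9/0.302 = 46.026 s.
This is linear first-order; C(t) = C_in + (C₀ − C_in) e^(−t/τ).
C(64.8) = 0 + (0.836 − 0)·e^(−64.8/46.026) = 0 + (0.83600)·0.24466 = 0.20454 g/L.

0.205 g/L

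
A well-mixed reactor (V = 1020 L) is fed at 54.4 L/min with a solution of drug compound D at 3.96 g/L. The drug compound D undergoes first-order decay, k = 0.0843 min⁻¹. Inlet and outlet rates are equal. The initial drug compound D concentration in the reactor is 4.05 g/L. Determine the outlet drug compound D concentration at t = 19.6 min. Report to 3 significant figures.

1.70 g/L

V dC/dt = Q(C_in − C) − k V C.
This is linear with rate a = Q/V + k = 0.13763 min⁻¹.
C_ss = Q C_in/(Q + kV) = 1.5345 g/L; C(t) = C_ss + (C₀ − C_ss) e^(−a t).
C(19.6) = 1.5345 + (2.5155)·e^(−0.13763·19.6) = 1.5345 + (2.5155)·0.067366 = 1.7040 g/L.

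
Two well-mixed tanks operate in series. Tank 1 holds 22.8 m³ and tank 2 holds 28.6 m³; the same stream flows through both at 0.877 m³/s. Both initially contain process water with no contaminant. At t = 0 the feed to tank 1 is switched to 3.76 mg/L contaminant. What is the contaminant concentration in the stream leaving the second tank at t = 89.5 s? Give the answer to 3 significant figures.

3.04 mg/L

Each tank obeys Vᵢ dCᵢ/dt = Q(Cᵢ₋₁ − Cᵢ), so τᵢ = Vᵢ/Q.
τ₁ = 22.8/0.877 = 25.998 s; τ₂ = 28.6/0.877 = 32.611 s.
Tank 1: C₁ = C_in(1 − e^(−t/τ₁)). Tank 2 (τ₁ ≠ τ₂): C₂ = C_in[1 − (τ₁ e^(−t/τ₁) − τ₂ e^(−t/τ₂))/(τ₁ − τ₂)].
At t = 89.5: e^(−t/τ₁) = 0.031981, e^(−t/τ₂) = 0.064283.
C₂ = 3.76·[1 − (25.998·0.031981 − 32.611·0.064283)/(-6.6135)] = 3.76·0.80874 = 3.0408 mg/L.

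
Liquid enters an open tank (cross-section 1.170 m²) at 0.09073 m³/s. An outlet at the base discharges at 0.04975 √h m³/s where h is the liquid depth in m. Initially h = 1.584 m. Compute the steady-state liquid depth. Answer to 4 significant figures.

A dh/dt = Q_in − 0.04975 √h. Steady state requires inflow = outflow:
Q_in = 0.04975 √h_ss ⇒ √h_ss = 0.09073/0.04975 = 1.82372.
h_ss = 1.82372² = 3.32595 m. (Since h₀ = 1.584 m < h_ss, the level will rise toward this value.)

3.326 m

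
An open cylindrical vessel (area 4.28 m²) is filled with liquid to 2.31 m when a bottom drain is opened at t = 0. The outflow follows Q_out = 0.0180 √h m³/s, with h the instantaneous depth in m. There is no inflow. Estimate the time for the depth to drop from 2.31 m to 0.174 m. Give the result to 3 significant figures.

With no inflow, A dh/dt = −0.0180 √h.
∫ h^(−1/2) dh = −(0.0180/A) ∫ dt, giving 2√h = 2√h₀ − (0.0180/A) t.
t = 2A(√h₀ − √h)/0.0180 = 2·4.28·(√2.31 − √0.174)/0.0180
  = 8.5600 × (1.5199 − 0.41713) / 0.0180 = 524.41 s.

524 s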